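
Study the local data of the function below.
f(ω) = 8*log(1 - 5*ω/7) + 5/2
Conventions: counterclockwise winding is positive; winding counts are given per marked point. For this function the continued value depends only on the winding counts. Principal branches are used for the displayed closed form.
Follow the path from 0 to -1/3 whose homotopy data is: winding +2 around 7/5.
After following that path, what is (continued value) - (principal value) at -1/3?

The rational part is single-valued and drops out of the difference; each branch term changes only by its own monodromy.
(8)*log(1 - ω/(7/5)): each positive loop around 7/5 adds 2*pi*i to the log, so winding +2 contributes (8)*(2)*2*pi*i = (32)*pi*i.
Summing the contributions at ω = -1/3 gives (32)*pi*i.

Continued minus principal equals (32)*pi*i.


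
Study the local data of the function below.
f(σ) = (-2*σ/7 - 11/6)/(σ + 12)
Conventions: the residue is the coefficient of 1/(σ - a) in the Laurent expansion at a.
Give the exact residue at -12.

At the order-1 pole -12 set g(σ) = (σ - (-12))*f(σ) = -2*σ/7 - 11/6.
Simple pole: residue = g(a) at a = -12, which is 67/42.

The residue is 67/42.


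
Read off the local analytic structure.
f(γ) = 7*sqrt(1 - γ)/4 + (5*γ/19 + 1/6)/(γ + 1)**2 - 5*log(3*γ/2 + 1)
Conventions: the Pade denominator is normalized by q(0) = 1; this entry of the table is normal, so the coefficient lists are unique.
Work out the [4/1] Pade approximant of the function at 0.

The Pade approximant has numerator coefficients [23/12, -246007697/40192980, -521145527/107181280, 293619937/321543840, -3936623987/5144701440]; denominator coefficients [1, 427593/352570].

Taylor coefficients needed (expand at 0): a_0 = 23/12, a_1 = -3851/456, a_2 = 3271/608, a_3 = -20471/3648, a_4 = 176285/29184, a_5 = -142531/19456.
Write the denominator as Q(γ) = 1 + q1*γ. Requiring Q*f - P = O(γ^6) with deg P <= 4 kills the coefficients of γ^5..γ^5 in Q*f:
  γ^5: a_5 + q1*a_4 = 0, i.e. -142531/19456 + (176285/29184)*q1 = 0.
Solving this linear system: q1 = 427593/352570.
The numerator is Q*f truncated at degree 4: P0 = a_0 = 23/12; P1 = a_1 + q1*a_0 = -246007697/40192980; P2 = a_2 + q1*a_1 = -521145527/107181280; P3 = a_3 + q1*a_2 = 293619937/321543840; P4 = a_4 + q1*a_3 = -3936623987/5144701440.


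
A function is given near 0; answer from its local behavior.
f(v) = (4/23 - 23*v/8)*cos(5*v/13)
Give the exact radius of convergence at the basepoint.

The factor cos(5*v/13) is entire and contributes no finite singular point.
The polynomial part has no poles.
No finite singular points: the Taylor series at 0 converges everywhere.

The radius of convergence is infinite.


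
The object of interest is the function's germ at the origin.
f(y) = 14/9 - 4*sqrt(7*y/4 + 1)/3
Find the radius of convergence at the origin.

Branch term (-4/3)*sqrt(1 - y/(-4/7)): its argument vanishes at y = -4/7, a square-root branch point, modulus 4/7.
The radius of convergence is the smallest modulus among the singular points: 4/7.

The radius of convergence is 4/7.


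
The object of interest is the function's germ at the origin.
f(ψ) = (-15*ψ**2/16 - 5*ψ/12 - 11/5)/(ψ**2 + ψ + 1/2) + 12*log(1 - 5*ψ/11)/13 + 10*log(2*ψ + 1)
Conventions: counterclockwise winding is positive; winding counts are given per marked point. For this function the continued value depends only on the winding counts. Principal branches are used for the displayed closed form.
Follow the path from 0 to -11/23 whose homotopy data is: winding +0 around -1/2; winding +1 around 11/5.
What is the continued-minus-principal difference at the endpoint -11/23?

Continued minus principal equals (24/13)*pi*i.

The rational part is single-valued and drops out of the difference; each branch term changes only by its own monodromy.
(12/13)*log(1 - ψ/(11/5)): each positive loop around 11/5 adds 2*pi*i to the log, so winding +1 contributes (12/13)*(1)*2*pi*i = (24/13)*pi*i.
(10)*log(1 - ψ/(-1/2)): winding 0 around -1/2, so this term returns to its principal value, contribution 0.
Summing the contributions at ψ = -11/23 gives (24/13)*pi*i.


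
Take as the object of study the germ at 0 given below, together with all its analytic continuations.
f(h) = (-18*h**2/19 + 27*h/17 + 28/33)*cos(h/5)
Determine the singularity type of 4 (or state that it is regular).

The point is a regular point.

There is no denominator, hence no pole anywhere.
The factor cos(h/5) is entire.
So the germ continues analytically to 4.


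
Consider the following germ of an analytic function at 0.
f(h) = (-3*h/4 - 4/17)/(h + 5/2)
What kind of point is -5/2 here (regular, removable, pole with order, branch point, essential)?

The point is a pole of order 1.

The denominator factor h + 5/2 vanishes at -5/2 and appears to the power 1; the numerator there equals 223/136, nonzero, and no other factor vanishes.
Hence a pole whose order is the multiplicity, 1.


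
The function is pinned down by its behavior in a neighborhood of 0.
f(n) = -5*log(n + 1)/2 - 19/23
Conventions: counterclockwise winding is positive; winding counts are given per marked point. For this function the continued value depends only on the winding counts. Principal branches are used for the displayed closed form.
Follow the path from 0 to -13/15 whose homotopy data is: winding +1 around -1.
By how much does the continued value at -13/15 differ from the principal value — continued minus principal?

The rational part is single-valued and drops out of the difference; each branch term changes only by its own monodromy.
(-5/2)*log(1 - n/(-1)): each positive loop around -1 adds 2*pi*i to the log, so winding +1 contributes (-5/2)*(1)*2*pi*i = -(5)*pi*i.
Summing the contributions at n = -13/15 gives -(5)*pi*i.

Continued minus principal equals -(5)*pi*i.


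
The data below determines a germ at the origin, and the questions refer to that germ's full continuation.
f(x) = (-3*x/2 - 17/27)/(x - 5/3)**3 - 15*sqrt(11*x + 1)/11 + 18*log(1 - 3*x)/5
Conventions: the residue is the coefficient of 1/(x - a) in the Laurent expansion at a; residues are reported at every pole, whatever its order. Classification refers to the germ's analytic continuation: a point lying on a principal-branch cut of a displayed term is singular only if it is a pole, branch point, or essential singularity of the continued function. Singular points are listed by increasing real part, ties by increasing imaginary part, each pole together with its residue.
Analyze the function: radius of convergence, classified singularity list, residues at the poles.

Denominator factor (x - 5/3)^3: pole of order 3 at 5/3, modulus 5/3.
Branch term (-15/11)*sqrt(1 - x/(-1/11)): its argument vanishes at x = -1/11, a square-root branch point, modulus 1/11.
Branch term (18/5)*log(1 - x/(1/3)): its argument vanishes at x = 1/3, a logarithmic branch point, modulus 1/3.
The radius of convergence is the smallest modulus among the singular points: 1/11.
The branch terms are analytic at 5/3 and contribute nothing to the residue; only the rational part matters.
At the order-3 pole 5/3 set g(x) = (x - (5/3))^3*(rational part) = -3*x/2 - 17/27.
Order-3 pole: residue = g''(a)/2; g''(5/3) = 0, so the residue is 0.
List the singular points by increasing real part (a conjugate pair: the negative imaginary part first).

Radius of convergence at 0: 1/11.
At -1/11: an algebraic (square-root) branch point.
At 1/3: a logarithmic branch point.
At 5/3: a pole of order 3; residue 0.


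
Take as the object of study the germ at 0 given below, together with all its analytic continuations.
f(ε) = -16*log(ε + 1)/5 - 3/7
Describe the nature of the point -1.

The term (-16/5)*log(1 - ε/(-1)) has argument 1 - -1/(-1) = 0 at -1: a logarithmic (infinitely-sheeted) branch point; the remaining terms are analytic or single-valued there.

The point is a logarithmic branch point.


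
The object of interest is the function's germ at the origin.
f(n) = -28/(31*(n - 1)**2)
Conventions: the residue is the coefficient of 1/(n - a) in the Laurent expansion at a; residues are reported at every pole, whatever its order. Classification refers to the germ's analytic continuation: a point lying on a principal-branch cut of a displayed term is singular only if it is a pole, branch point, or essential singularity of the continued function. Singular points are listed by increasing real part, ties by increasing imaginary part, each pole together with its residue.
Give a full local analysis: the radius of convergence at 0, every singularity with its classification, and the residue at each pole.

Denominator factor (n - 1)^2: pole of order 2 at 1, modulus 1.
The radius of convergence is the smallest modulus among the singular points: 1.
At the order-2 pole 1 set g(n) = (n - (1))^2*f(n) = -28/31.
Order-2 pole: residue = g'(a); g'(1) = 0, so the residue is 0.

Radius of convergence at 0: 1.
At 1: a pole of order 2; residue 0.


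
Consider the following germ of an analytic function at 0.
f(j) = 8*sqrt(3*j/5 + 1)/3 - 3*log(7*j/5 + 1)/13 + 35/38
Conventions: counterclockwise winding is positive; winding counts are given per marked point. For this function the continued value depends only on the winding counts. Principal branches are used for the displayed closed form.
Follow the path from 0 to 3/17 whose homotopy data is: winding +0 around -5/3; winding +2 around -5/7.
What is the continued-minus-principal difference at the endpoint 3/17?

The rational part is single-valued and drops out of the difference; each branch term changes only by its own monodromy.
(-3/13)*log(1 - j/(-5/7)): each positive loop around -5/7 adds 2*pi*i to the log, so winding +2 contributes (-3/13)*(2)*2*pi*i = -(12/13)*pi*i.
(8/3)*sqrt(1 - j/(-5/3)): winding +0 is even, the square root returns to the same sheet, contribution 0.
Summing the contributions at j = 3/17 gives -(12/13)*pi*i.

Continued minus principal equals -(12/13)*pi*i.


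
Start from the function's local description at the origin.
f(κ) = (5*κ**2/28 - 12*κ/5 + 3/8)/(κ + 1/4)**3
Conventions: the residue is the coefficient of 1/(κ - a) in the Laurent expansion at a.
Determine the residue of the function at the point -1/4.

At the order-3 pole -1/4 set g(κ) = (κ - (-1/4))^3*f(κ) = 5*κ**2/28 - 12*κ/5 + 3/8.
Order-3 pole: residue = g''(a)/2; g''(-1/4) = 5/14, so the residue is 5/28.

The residue is 5/28.


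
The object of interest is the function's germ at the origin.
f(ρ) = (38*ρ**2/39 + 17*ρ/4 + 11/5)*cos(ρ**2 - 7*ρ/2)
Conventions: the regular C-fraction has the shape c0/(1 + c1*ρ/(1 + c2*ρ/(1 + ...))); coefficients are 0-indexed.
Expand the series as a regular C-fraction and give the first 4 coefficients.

Taylor coefficients (expand at 0): a_0 = 11/5, a_1 = 17/4, a_2 = -19501/1560, a_3 = -2933/160.
c0 = a_0 = 11/5. Peel one level at a time: if S = 1 + c*ρ/S' with S'(0) = 1, then c is the ρ-coefficient of S and S' = c*ρ/(S - 1).
S_1 = c0/f = 1 + (-85/44)*ρ + (710797/75504)*ρ^2 + ...; c1 = -85/44.
S_2 = c1*ρ/(S_1 - 1) = 1 + (710797/145860)*ρ + (1139770907/87913800)*ρ^2 + ...; c2 = 710797/145860.
S_3 = c2*ρ/(S_2 - 1) = 1 + (-12537479977/4712584110)*ρ + ...; c3 = -12537479977/4712584110.

The regular C-fraction coefficients are [11/5, -85/44, 710797/145860, -12537479977/4712584110].


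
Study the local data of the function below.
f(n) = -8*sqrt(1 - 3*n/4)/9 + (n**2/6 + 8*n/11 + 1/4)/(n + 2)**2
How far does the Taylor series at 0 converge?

The radius of convergence is 4/3.

Denominator factor (n + 2)^2: pole of order 2 at -2, modulus 2.
Branch term (-8/9)*sqrt(1 - n/(4/3)): its argument vanishes at n = 4/3, a square-root branch point, modulus 4/3.
The radius of convergence is the smallest modulus among the singular points: 4/3.


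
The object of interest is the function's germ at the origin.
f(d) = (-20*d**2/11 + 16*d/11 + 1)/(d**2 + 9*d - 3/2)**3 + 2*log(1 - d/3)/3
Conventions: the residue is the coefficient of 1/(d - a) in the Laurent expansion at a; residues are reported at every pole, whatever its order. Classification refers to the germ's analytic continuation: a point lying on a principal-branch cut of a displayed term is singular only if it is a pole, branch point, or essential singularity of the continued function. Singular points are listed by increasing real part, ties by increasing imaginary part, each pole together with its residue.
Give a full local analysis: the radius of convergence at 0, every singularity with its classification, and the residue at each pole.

Denominator factor (d**2 + 9*d - 3/2)^3: discriminant 87, real irrational roots -9/2 + (1/2)*sqrt(87) and -9/2 - (1/2)*sqrt(87); poles of order 3, moduli -9/2 + (1/2)*sqrt(87) and 9/2 + (1/2)*sqrt(87).
Branch term (2/3)*log(1 - d/(3)): its argument vanishes at d = 3, a logarithmic branch point, modulus 3.
The radius of convergence is the smallest modulus among the singular points: -9/2 + (1/2)*sqrt(87).
The branch term is analytic at -9/2 - (1/2)*sqrt(87) and contributes nothing to the residue; only the rational part matters.
The factor d**2 + 9*d - 3/2 splits as (d - a)(d - a') with a = -9/2 - (1/2)*sqrt(87), a' = -9/2 + (1/2)*sqrt(87). At the order-3 pole a set g(d) = (d - a)^3*(rational part) = [-20*d**2/11 + 16*d/11 + 1] / (d - a')^3.
Order-3 pole: residue = g''(a)/2; g''(-9/2 - (1/2)*sqrt(87)) = (428/804837)*sqrt(87), so the residue is (214/804837)*sqrt(87).
The branch term is analytic at -9/2 + (1/2)*sqrt(87) and contributes nothing to the residue; only the rational part matters.
The factor d**2 + 9*d - 3/2 splits as (d - a)(d - a') with a = -9/2 + (1/2)*sqrt(87), a' = -9/2 - (1/2)*sqrt(87). At the order-3 pole a set g(d) = (d - a)^3*(rational part) = [-20*d**2/11 + 16*d/11 + 1] / (d - a')^3.
Order-3 pole: residue = g''(a)/2; g''(-9/2 + (1/2)*sqrt(87)) = -(428/804837)*sqrt(87), so the residue is -(214/804837)*sqrt(87).
List the singular points by increasing real part (a conjugate pair: the negative imaginary part first).

Radius of convergence at 0: -9/2 + (1/2)*sqrt(87).
At -9/2 - (1/2)*sqrt(87): a pole of order 3; residue (214/804837)*sqrt(87).
At -9/2 + (1/2)*sqrt(87): a pole of order 3; residue -(214/804837)*sqrt(87).
At 3: a logarithmic branch point.


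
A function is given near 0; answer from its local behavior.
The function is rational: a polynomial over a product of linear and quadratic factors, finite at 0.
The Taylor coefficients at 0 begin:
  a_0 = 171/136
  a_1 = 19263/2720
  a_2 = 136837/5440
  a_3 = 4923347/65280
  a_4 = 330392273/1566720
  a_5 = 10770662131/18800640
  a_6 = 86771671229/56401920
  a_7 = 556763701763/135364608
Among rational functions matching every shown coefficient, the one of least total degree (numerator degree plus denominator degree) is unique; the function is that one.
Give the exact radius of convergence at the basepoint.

The radius of convergence is 3/8.

No rational of total degree below 5 reproduces all 8 coefficients; solving the [1/4] Pade equations on them gives f(z) = (4*z/5 + 19/17)/((z - 4/3)**3*(z - 3/8)), whose expansion matches every shown term.
Denominator factor (z - 4/3)^3: pole of order 3 at 4/3, modulus 4/3.
Denominator factor (z - 3/8): pole of order 1 at 3/8, modulus 3/8.
The radius of convergence is the smallest modulus among the singular points: 3/8.


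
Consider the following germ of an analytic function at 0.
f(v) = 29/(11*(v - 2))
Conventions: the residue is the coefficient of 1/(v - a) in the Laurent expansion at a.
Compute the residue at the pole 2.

The residue is 29/11.

At the order-1 pole 2 set g(v) = (v - (2))*f(v) = 29/11.
Simple pole: residue = g(a) at a = 2, which is 29/11.


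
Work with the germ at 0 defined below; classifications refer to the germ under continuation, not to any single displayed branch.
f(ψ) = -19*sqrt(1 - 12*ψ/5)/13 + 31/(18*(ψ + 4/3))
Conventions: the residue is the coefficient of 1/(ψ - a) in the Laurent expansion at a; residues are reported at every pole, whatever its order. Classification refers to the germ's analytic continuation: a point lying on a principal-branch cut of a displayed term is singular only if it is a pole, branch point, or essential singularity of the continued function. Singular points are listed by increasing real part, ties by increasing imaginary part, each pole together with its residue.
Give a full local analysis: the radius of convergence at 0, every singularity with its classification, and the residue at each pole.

Denominator factor (ψ + 4/3): pole of order 1 at -4/3, modulus 4/3.
Branch term (-19/13)*sqrt(1 - ψ/(5/12)): its argument vanishes at ψ = 5/12, a square-root branch point, modulus 5/12.
The radius of convergence is the smallest modulus among the singular points: 5/12.
The branch term is analytic at -4/3 and contributes nothing to the residue; only the rational part matters.
At the order-1 pole -4/3 set g(ψ) = (ψ - (-4/3))*(rational part) = 31/18.
Simple pole: residue = g(a) at a = -4/3, which is 31/18.
List the singular points by increasing real part (a conjugate pair: the negative imaginary part first).

Radius of convergence at 0: 5/12.
At -4/3: a pole of order 1; residue 31/18.
At 5/12: an algebraic (square-root) branch point.


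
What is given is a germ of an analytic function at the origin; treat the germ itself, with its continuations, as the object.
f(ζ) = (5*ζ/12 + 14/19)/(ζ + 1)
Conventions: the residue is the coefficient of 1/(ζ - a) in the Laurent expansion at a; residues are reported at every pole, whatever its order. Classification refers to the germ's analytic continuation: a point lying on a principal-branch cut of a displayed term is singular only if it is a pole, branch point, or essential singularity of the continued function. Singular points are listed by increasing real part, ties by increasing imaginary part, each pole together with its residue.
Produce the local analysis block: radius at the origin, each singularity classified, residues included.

Radius of convergence at 0: 1.
At -1: a pole of order 1; residue 73/228.

Denominator factor (ζ + 1): pole of order 1 at -1, modulus 1.
The radius of convergence is the smallest modulus among the singular points: 1.
At the order-1 pole -1 set g(ζ) = (ζ - (-1))*f(ζ) = 5*ζ/12 + 14/19.
Simple pole: residue = g(a) at a = -1, which is 73/228.


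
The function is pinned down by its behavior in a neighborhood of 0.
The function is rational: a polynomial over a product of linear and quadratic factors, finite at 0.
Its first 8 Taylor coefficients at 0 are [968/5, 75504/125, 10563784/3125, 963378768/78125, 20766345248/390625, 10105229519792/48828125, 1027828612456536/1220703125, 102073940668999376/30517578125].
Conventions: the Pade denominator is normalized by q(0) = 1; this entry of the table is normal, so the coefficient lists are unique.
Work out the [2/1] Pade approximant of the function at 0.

Taylor coefficients needed (read off): a_0 = 968/5, a_1 = 75504/125, a_2 = 10563784/3125, a_3 = 963378768/78125.
Write the denominator as Q(μ) = 1 + q1*μ. Requiring Q*f - P = O(μ^4) with deg P <= 2 kills the coefficients of μ^3..μ^3 in Q*f:
  μ^3: a_3 + q1*a_2 = 0, i.e. 963378768/78125 + (10563784/3125)*q1 = 0.
Solving this linear system: q1 = -995226/272825.
The numerator is Q*f truncated at degree 2: P0 = a_0 = 968/5; P1 = a_1 + q1*a_0 = -139403616/1364125; P2 = a_2 + q1*a_1 = 40139030888/34103125.

The Pade approximant has numerator coefficients [968/5, -139403616/1364125, 40139030888/34103125]; denominator coefficients [1, -995226/272825].


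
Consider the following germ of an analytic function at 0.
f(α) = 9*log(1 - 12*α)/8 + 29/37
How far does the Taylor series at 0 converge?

Branch term (9/8)*log(1 - α/(1/12)): its argument vanishes at α = 1/12, a logarithmic branch point, modulus 1/12.
The radius of convergence is the smallest modulus among the singular points: 1/12.

The radius of convergence is 1/12.


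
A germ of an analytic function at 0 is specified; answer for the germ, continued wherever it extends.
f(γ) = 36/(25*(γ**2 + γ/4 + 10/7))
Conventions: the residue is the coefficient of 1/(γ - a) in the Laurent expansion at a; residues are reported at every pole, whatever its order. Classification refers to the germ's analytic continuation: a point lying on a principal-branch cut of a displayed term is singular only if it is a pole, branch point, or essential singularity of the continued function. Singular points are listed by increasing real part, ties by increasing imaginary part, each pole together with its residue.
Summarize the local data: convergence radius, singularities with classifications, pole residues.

Radius of convergence at 0: (1/7)*sqrt(70).
At (-1/8) - ((1/56)*sqrt(4431))*i: a pole of order 1; residue ((48/5275)*sqrt(4431))*i.
At (-1/8) + ((1/56)*sqrt(4431))*i: a pole of order 1; residue -((48/5275)*sqrt(4431))*i.

Denominator factor (γ**2 + γ/4 + 10/7): discriminant -633/112, complex-conjugate roots (-1/8) + ((1/56)*sqrt(4431))*i and (-1/8) - ((1/56)*sqrt(4431))*i; poles of order 1, moduli (1/7)*sqrt(70) and (1/7)*sqrt(70).
The radius of convergence is the smallest modulus among the singular points: (1/7)*sqrt(70).
The factor γ**2 + γ/4 + 10/7 splits as (γ - a)(γ - a') with a = (-1/8) - ((1/56)*sqrt(4431))*i, a' = (-1/8) + ((1/56)*sqrt(4431))*i. At the order-1 pole a set g(γ) = (γ - a)*f(γ) = [36/25] / (γ - a').
Simple pole: residue = g(a) at a = (-1/8) - ((1/56)*sqrt(4431))*i, which is ((48/5275)*sqrt(4431))*i.
The factor γ**2 + γ/4 + 10/7 splits as (γ - a)(γ - a') with a = (-1/8) + ((1/56)*sqrt(4431))*i, a' = (-1/8) - ((1/56)*sqrt(4431))*i. At the order-1 pole a set g(γ) = (γ - a)*f(γ) = [36/25] / (γ - a').
Simple pole: residue = g(a) at a = (-1/8) + ((1/56)*sqrt(4431))*i, which is -((48/5275)*sqrt(4431))*i.
List the singular points by increasing real part (a conjugate pair: the negative imaginary part first).


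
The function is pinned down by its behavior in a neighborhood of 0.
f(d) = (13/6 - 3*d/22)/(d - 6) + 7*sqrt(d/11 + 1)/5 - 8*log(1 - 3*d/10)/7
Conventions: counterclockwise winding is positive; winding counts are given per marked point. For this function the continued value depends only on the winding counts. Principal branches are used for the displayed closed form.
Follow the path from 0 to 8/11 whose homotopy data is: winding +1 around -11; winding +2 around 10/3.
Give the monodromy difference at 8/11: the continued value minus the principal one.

Continued minus principal equals (-(14/55)*sqrt(129)) - ((32/7)*pi)*i.

The rational part is single-valued and drops out of the difference; each branch term changes only by its own monodromy.
(7/5)*sqrt(1 - d/(-11)): winding +1 is odd, the square root flips sign, contributing -2*(7/5)*sqrt(1 - (8/11)/(-11)) = -2*(7/5)*sqrt(129/121) = -(14/55)*sqrt(129).
(-8/7)*log(1 - d/(10/3)): each positive loop around 10/3 adds 2*pi*i to the log, so winding +2 contributes (-8/7)*(2)*2*pi*i = -(32/7)*pi*i.
Summing the contributions at d = 8/11 gives (-(14/55)*sqrt(129)) - ((32/7)*pi)*i.


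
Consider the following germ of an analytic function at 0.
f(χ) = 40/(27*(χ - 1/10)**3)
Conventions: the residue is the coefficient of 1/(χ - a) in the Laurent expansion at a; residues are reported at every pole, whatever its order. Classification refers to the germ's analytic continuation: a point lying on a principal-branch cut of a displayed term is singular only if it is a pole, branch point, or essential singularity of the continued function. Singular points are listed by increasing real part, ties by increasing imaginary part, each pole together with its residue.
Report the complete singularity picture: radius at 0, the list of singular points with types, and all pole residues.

Denominator factor (χ - 1/10)^3: pole of order 3 at 1/10, modulus 1/10.
The radius of convergence is the smallest modulus among the singular points: 1/10.
At the order-3 pole 1/10 set g(χ) = (χ - (1/10))^3*f(χ) = 40/27.
Order-3 pole: residue = g''(a)/2; g''(1/10) = 0, so the residue is 0.

Radius of convergence at 0: 1/10.
At 1/10: a pole of order 3; residue 0.


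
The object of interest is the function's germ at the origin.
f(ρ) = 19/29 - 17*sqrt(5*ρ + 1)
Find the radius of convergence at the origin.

The radius of convergence is 1/5.

Branch term (-17)*sqrt(1 - ρ/(-1/5)): its argument vanishes at ρ = -1/5, a square-root branch point, modulus 1/5.
The radius of convergence is the smallest modulus among the singular points: 1/5.


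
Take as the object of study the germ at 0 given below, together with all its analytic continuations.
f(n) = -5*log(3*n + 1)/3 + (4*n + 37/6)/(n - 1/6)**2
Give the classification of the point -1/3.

The point is a logarithmic branch point.

The term (-5/3)*log(1 - n/(-1/3)) has argument 1 - -1/3/(-1/3) = 0 at -1/3: a logarithmic (infinitely-sheeted) branch point; the remaining terms are analytic or single-valued there.


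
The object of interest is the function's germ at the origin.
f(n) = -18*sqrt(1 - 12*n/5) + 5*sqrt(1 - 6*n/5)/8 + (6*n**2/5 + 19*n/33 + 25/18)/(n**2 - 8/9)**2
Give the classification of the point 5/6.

The term (5/8)*sqrt(1 - n/(5/6)) has argument 1 - 5/6/(5/6) = 0 at 5/6: a square-root (algebraic, two-sheeted) branch point; the remaining terms are analytic or single-valued there.

The point is an algebraic (square-root) branch point.


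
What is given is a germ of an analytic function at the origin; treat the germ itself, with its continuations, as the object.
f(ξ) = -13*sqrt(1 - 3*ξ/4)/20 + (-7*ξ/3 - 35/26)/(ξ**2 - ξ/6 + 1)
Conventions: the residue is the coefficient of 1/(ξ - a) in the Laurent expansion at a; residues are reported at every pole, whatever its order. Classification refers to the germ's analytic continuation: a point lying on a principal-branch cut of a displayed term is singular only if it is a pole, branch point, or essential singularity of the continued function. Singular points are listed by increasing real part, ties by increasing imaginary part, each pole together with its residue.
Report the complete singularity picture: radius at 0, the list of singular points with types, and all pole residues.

Radius of convergence at 0: 1.
At (1/12) - ((1/12)*sqrt(143))*i: a pole of order 1; residue (-7/6) - ((721/11154)*sqrt(143))*i.
At (1/12) + ((1/12)*sqrt(143))*i: a pole of order 1; residue (-7/6) + ((721/11154)*sqrt(143))*i.
At 4/3: an algebraic (square-root) branch point.

Denominator factor (ξ**2 - ξ/6 + 1): discriminant -143/36, complex-conjugate roots (1/12) + ((1/12)*sqrt(143))*i and (1/12) - ((1/12)*sqrt(143))*i; poles of order 1, moduli 1 and 1.
Branch term (-13/20)*sqrt(1 - ξ/(4/3)): its argument vanishes at ξ = 4/3, a square-root branch point, modulus 4/3.
The radius of convergence is the smallest modulus among the singular points: 1.
The branch term is analytic at (1/12) - ((1/12)*sqrt(143))*i and contributes nothing to the residue; only the rational part matters.
The factor ξ**2 - ξ/6 + 1 splits as (ξ - a)(ξ - a') with a = (1/12) - ((1/12)*sqrt(143))*i, a' = (1/12) + ((1/12)*sqrt(143))*i. At the order-1 pole a set g(ξ) = (ξ - a)*(rational part) = [-7*ξ/3 - 35/26] / (ξ - a').
Simple pole: residue = g(a) at a = (1/12) - ((1/12)*sqrt(143))*i, which is (-7/6) - ((721/11154)*sqrt(143))*i.
The branch term is analytic at (1/12) + ((1/12)*sqrt(143))*i and contributes nothing to the residue; only the rational part matters.
The factor ξ**2 - ξ/6 + 1 splits as (ξ - a)(ξ - a') with a = (1/12) + ((1/12)*sqrt(143))*i, a' = (1/12) - ((1/12)*sqrt(143))*i. At the order-1 pole a set g(ξ) = (ξ - a)*(rational part) = [-7*ξ/3 - 35/26] / (ξ - a').
Simple pole: residue = g(a) at a = (1/12) + ((1/12)*sqrt(143))*i, which is (-7/6) + ((721/11154)*sqrt(143))*i.
List the singular points by increasing real part (a conjugate pair: the negative imaginary part first).


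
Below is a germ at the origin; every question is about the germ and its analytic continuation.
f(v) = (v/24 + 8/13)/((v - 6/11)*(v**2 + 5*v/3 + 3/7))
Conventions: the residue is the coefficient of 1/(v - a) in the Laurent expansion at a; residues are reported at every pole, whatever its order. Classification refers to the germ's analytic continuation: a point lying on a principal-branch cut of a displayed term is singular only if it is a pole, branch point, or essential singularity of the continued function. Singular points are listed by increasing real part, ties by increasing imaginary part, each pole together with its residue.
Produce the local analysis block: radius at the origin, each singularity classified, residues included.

Denominator factor (v - 6/11): pole of order 1 at 6/11, modulus 6/11.
Denominator factor (v**2 + 5*v/3 + 3/7): discriminant 67/63, real irrational roots -5/6 + (1/42)*sqrt(469) and -5/6 - (1/42)*sqrt(469); poles of order 1, moduli 5/6 - (1/42)*sqrt(469) and 5/6 + (1/42)*sqrt(469).
The radius of convergence is the smallest modulus among the singular points: 5/6 - (1/42)*sqrt(469).
The factor v**2 + 5*v/3 + 3/7 splits as (v - a)(v - a') with a = -5/6 - (1/42)*sqrt(469), a' = -5/6 + (1/42)*sqrt(469). At the order-1 pole a set g(v) = (v - a)*f(v) = [(v/24 + 8/13)/(v - 6/11)] / (v - a').
Simple pole: residue = g(a) at a = -5/6 - (1/42)*sqrt(469), which is -5621/28808 + (825/37118)*sqrt(469).
The factor v**2 + 5*v/3 + 3/7 splits as (v - a)(v - a') with a = -5/6 + (1/42)*sqrt(469), a' = -5/6 - (1/42)*sqrt(469). At the order-1 pole a set g(v) = (v - a)*f(v) = [(v/24 + 8/13)/(v - 6/11)] / (v - a').
Simple pole: residue = g(a) at a = -5/6 + (1/42)*sqrt(469), which is -5621/28808 - (825/37118)*sqrt(469).
At the order-1 pole 6/11 set g(v) = (v - (6/11))*f(v) = (v/24 + 8/13)/(v**2 + 5*v/3 + 3/7).
Simple pole: residue = g(a) at a = 6/11, which is 5621/14404.
List the singular points by increasing real part (a conjugate pair: the negative imaginary part first).

Radius of convergence at 0: 5/6 - (1/42)*sqrt(469).
At -5/6 - (1/42)*sqrt(469): a pole of order 1; residue -5621/28808 + (825/37118)*sqrt(469).
At -5/6 + (1/42)*sqrt(469): a pole of order 1; residue -5621/28808 - (825/37118)*sqrt(469).
At 6/11: a pole of order 1; residue 5621/14404.


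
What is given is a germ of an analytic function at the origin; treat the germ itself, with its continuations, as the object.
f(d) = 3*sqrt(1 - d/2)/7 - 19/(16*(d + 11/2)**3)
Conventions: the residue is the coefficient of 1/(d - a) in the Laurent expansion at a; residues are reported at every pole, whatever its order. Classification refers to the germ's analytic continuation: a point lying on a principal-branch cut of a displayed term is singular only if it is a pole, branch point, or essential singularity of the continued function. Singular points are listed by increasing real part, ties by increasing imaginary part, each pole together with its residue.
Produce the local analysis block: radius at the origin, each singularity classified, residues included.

Radius of convergence at 0: 2.
At -11/2: a pole of order 3; residue 0.
At 2: an algebraic (square-root) branch point.

Denominator factor (d + 11/2)^3: pole of order 3 at -11/2, modulus 11/2.
Branch term (3/7)*sqrt(1 - d/(2)): its argument vanishes at d = 2, a square-root branch point, modulus 2.
The radius of convergence is the smallest modulus among the singular points: 2.
The branch term is analytic at -11/2 and contributes nothing to the residue; only the rational part matters.
At the order-3 pole -11/2 set g(d) = (d - (-11/2))^3*(rational part) = -19/16.
Order-3 pole: residue = g''(a)/2; g''(-11/2) = 0, so the residue is 0.
List the singular points by increasing real part (a conjugate pair: the negative imaginary part first).


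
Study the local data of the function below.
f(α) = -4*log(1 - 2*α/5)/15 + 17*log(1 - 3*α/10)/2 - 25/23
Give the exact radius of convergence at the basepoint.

The radius of convergence is 5/2.

Branch term (-4/15)*log(1 - α/(5/2)): its argument vanishes at α = 5/2, a logarithmic branch point, modulus 5/2.
Branch term (17/2)*log(1 - α/(10/3)): its argument vanishes at α = 10/3, a logarithmic branch point, modulus 10/3.
The radius of convergence is the smallest modulus among the singular points: 5/2.


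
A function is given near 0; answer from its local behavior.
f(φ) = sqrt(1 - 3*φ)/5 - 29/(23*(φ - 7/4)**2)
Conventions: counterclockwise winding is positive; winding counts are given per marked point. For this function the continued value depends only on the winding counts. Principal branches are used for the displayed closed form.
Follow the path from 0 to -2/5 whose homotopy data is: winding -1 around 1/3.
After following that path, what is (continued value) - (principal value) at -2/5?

Continued minus principal equals -(2/25)*sqrt(55).

The rational part is single-valued and drops out of the difference; each branch term changes only by its own monodromy.
(1/5)*sqrt(1 - φ/(1/3)): winding -1 is odd, the square root flips sign, contributing -2*(1/5)*sqrt(1 - (-2/5)/(1/3)) = -2*(1/5)*sqrt(11/5) = -(2/25)*sqrt(55).
Summing the contributions at φ = -2/5 gives -(2/25)*sqrt(55).


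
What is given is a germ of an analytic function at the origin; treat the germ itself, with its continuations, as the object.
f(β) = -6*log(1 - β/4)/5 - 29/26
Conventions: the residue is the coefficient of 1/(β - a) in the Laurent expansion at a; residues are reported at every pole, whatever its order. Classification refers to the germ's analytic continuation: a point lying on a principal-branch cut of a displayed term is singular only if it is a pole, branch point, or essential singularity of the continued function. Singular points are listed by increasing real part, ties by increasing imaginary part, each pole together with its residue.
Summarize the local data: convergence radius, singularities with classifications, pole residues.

Branch term (-6/5)*log(1 - β/(4)): its argument vanishes at β = 4, a logarithmic branch point, modulus 4.
The radius of convergence is the smallest modulus among the singular points: 4.

Radius of convergence at 0: 4.
At 4: a logarithmic branch point.


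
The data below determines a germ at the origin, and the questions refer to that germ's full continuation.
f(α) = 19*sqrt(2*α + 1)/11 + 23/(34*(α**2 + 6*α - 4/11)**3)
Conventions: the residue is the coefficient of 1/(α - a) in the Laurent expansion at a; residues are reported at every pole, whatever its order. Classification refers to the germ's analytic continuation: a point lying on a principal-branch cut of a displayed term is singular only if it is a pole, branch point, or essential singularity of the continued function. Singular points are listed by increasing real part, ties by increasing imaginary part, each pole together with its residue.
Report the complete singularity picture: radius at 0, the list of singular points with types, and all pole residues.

Denominator factor (α**2 + 6*α - 4/11)^3: discriminant 412/11, real irrational roots -3 + (1/11)*sqrt(1133) and -3 - (1/11)*sqrt(1133); poles of order 3, moduli -3 + (1/11)*sqrt(1133) and 3 + (1/11)*sqrt(1133).
Branch term (19/11)*sqrt(1 - α/(-1/2)): its argument vanishes at α = -1/2, a square-root branch point, modulus 1/2.
The radius of convergence is the smallest modulus among the singular points: -3 + (1/11)*sqrt(1133).
The branch term is analytic at -3 - (1/11)*sqrt(1133) and contributes nothing to the residue; only the rational part matters.
The factor α**2 + 6*α - 4/11 splits as (α - a)(α - a') with a = -3 - (1/11)*sqrt(1133), a' = -3 + (1/11)*sqrt(1133). At the order-3 pole a set g(α) = (α - a)^3*(rational part) = [23/34] / (α - a')^3.
Order-3 pole: residue = g''(a)/2; g''(-3 - (1/11)*sqrt(1133)) = -(8349/297221744)*sqrt(1133), so the residue is -(8349/594443488)*sqrt(1133).
The branch term is analytic at -3 + (1/11)*sqrt(1133) and contributes nothing to the residue; only the rational part matters.
The factor α**2 + 6*α - 4/11 splits as (α - a)(α - a') with a = -3 + (1/11)*sqrt(1133), a' = -3 - (1/11)*sqrt(1133). At the order-3 pole a set g(α) = (α - a)^3*(rational part) = [23/34] / (α - a')^3.
Order-3 pole: residue = g''(a)/2; g''(-3 + (1/11)*sqrt(1133)) = (8349/297221744)*sqrt(1133), so the residue is (8349/594443488)*sqrt(1133).
List the singular points by increasing real part (a conjugate pair: the negative imaginary part first).

Radius of convergence at 0: -3 + (1/11)*sqrt(1133).
At -3 - (1/11)*sqrt(1133): a pole of order 3; residue -(8349/594443488)*sqrt(1133).
At -1/2: an algebraic (square-root) branch point.
At -3 + (1/11)*sqrt(1133): a pole of order 3; residue (8349/594443488)*sqrt(1133).


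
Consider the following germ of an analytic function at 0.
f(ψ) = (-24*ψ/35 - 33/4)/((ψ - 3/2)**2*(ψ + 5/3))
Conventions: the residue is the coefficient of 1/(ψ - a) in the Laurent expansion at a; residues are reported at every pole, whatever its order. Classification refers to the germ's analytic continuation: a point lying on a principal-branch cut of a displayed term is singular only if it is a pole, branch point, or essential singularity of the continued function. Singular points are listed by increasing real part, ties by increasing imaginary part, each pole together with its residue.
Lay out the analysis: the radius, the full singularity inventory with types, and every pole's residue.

Denominator factor (ψ + 5/3): pole of order 1 at -5/3, modulus 5/3.
Denominator factor (ψ - 3/2)^2: pole of order 2 at 3/2, modulus 3/2.
The radius of convergence is the smallest modulus among the singular points: 3/2.
At the order-1 pole -5/3 set g(ψ) = (ψ - (-5/3))*f(ψ) = (-24*ψ/35 - 33/4)/(ψ - 3/2)**2.
Simple pole: residue = g(a) at a = -5/3, which is -1791/2527.
At the order-2 pole 3/2 set g(ψ) = (ψ - (3/2))^2*f(ψ) = (-24*ψ/35 - 33/4)/(ψ + 5/3).
Order-2 pole: residue = g'(a); g'(3/2) = 1791/2527, so the residue is 1791/2527.
List the singular points by increasing real part (a conjugate pair: the negative imaginary part first).

Radius of convergence at 0: 3/2.
At -5/3: a pole of order 1; residue -1791/2527.
At 3/2: a pole of order 2; residue 1791/2527.


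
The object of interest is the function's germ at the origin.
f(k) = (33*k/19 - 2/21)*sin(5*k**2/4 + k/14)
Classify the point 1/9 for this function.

There is no denominator, hence no pole anywhere.
The factor sin(5*k**2/4 + k/14) is entire.
So the germ continues analytically to 1/9.

The point is a regular point.


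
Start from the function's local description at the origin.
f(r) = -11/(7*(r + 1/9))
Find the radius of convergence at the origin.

Denominator factor (r + 1/9): pole of order 1 at -1/9, modulus 1/9.
The radius of convergence is the smallest modulus among the singular points: 1/9.

The radius of convergence is 1/9.


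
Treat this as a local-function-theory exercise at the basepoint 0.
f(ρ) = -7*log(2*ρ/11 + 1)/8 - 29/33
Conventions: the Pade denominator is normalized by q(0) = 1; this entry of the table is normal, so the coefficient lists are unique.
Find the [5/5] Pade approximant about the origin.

The Pade approximant has numerator coefficients [-29/33, -811/1452, -4399/35937, -5939/527076, -8249/20292426, -12869/3348250290]; denominator coefficients [1, 5/11, 80/1089, 20/3993, 40/307461, 8/10146213].

Taylor coefficients needed (expand at 0): a_0 = -29/33, a_1 = -7/44, a_2 = 7/484, a_3 = -7/3993, a_4 = 7/29282, a_5 = -28/805255, a_6 = 28/5314683, a_7 = -16/19487171, a_8 = 28/214358881, a_9 = -448/21221529219, a_10 = 448/129687123005.
Write the denominator as Q(ρ) = 1 + q1*ρ + q2*ρ^2 + q3*ρ^3 + q4*ρ^4 + q5*ρ^5. Requiring Q*f - P = O(ρ^11) with deg P <= 5 kills the coefficients of ρ^6..ρ^10 in Q*f:
  ρ^6: a_6 + q1*a_5 + q2*a_4 + q3*a_3 + q4*a_2 + q5*a_1 = 0, i.e. 28/5314683 + (-28/805255)*q1 + (7/29282)*q2 + (-7/3993)*q3 + (7/484)*q4 + (-7/44)*q5 = 0.
  ρ^7: a_7 + q1*a_6 + q2*a_5 + q3*a_4 + q4*a_3 + q5*a_2 = 0, i.e. -16/19487171 + (28/5314683)*q1 + (-28/805255)*q2 + (7/29282)*q3 + (-7/3993)*q4 + (7/484)*q5 = 0.
  ρ^8: a_8 + q1*a_7 + q2*a_6 + q3*a_5 + q4*a_4 + q5*a_3 = 0, i.e. 28/214358881 + (-16/19487171)*q1 + (28/5314683)*q2 + (-28/805255)*q3 + (7/29282)*q4 + (-7/3993)*q5 = 0.
  ρ^9: a_9 + q1*a_8 + q2*a_7 + q3*a_6 + q4*a_5 + q5*a_4 = 0, i.e. -448/21221529219 + (28/214358881)*q1 + (-16/19487171)*q2 + (28/5314683)*q3 + (-28/805255)*q4 + (7/29282)*q5 = 0.
  ρ^10: a_10 + q1*a_9 + q2*a_8 + q3*a_7 + q4*a_6 + q5*a_5 = 0, i.e. 448/129687123005 + (-448/21221529219)*q1 + (28/214358881)*q2 + (-16/19487171)*q3 + (28/5314683)*q4 + (-28/805255)*q5 = 0.
Solving this linear system: q1 = 5/11, q2 = 80/1089, q3 = 20/3993, q4 = 40/307461, q5 = 8/10146213.
The numerator is Q*f truncated at degree 5: P0 = a_0 = -29/33; P1 = a_1 + q1*a_0 = -811/1452; P2 = a_2 + q1*a_1 + q2*a_0 = -4399/35937; P3 = a_3 + q1*a_2 + q2*a_1 + q3*a_0 = -5939/527076; P4 = a_4 + q1*a_3 + q2*a_2 + q3*a_1 + q4*a_0 = -8249/20292426; P5 = a_5 + q1*a_4 + q2*a_3 + q3*a_2 + q4*a_1 + q5*a_0 = -12869/3348250290.
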